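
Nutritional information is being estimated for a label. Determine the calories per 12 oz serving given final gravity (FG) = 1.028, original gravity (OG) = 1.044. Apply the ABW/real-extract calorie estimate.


ABW = (OG−FG)·131.25·0.79/FG;  °P = 259 − 259/SG (for OG→OE and FG→AE);  RE = 0.1808·OE + 0.8192·AE;  Cal = (6.9·ABW + 4·(RE−0.1))·FG·3.55
ABW = (1.044 − 1.028)·131.25·0.79/1.028 = 1.6138
OE = 259 − 259/1.044 = 10.9157 °P
AE = 259 − 259/1.028 = 7.0545 °P
RE = 0.1808·10.9157 + 0.8192·7.0545 = 7.7526 °P
Cal = (6.9·1.6138 + 4·(7.7526−0.1))·1.028·3.55

152.3466 kcal


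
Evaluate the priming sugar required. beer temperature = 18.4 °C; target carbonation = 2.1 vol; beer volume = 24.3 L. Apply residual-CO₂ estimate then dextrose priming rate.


residual = 14.695·(0.01821 + 0.09011·e^(−0.04·T));  sugar = (target − residual)·4.0·V
residual = 14.695·(0.01821 + 0.09011·e^(−0.04·18.4)) = 0.9019
sugar = (2.1 − 0.9019)·4.0·24.3

116.4547 g


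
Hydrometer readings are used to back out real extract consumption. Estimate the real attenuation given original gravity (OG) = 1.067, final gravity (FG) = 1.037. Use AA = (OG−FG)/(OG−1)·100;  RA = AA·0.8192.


AA = (1.067 − 1.037)/(1.067 − 1)·100 = 44.7761
RA = 44.7761·0.8192

36.6806 %


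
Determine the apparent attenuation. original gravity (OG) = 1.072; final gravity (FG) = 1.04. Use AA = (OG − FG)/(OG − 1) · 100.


AA = (1.072 − 1.04)/(1.072 − 1) · 100

44.4444 %


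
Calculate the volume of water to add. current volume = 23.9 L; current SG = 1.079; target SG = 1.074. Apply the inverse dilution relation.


V_water = V·((SG_curr − 1)/(SG_target − 1) − 1)
V_water = 23.9·((1.079 − 1)/(1.074 − 1) − 1)

1.6149 L


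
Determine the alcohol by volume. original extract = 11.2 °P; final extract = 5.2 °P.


SG = 259/(259 − P);  ABV = (OG − FG)·131.25
OG = 259/(259 − 11.2) = 1.0452
FG = 259/(259 − 5.2) = 1.0205
ABV = (1.0452 − 1.0205)·131.25

3.2431 % ABV


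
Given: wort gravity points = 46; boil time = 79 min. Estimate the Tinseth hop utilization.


U = 1.65·0.000125^(GP/1000) · (1 − e^(−0.04·t))/4.15
bigness = 1.65·0.000125^(46/1000) = 1.0913
boil_factor = (1 − e^(−0.04·79))/4.15 = 0.2307
U = 1.0913 · 0.2307

0.2518


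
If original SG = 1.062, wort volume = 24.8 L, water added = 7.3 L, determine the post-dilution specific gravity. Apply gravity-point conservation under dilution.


SG_new = 1 + (SG_old − 1)·V_old/(V_old + V_water)
pts = (1.062 − 1)·1000·24.8/(24.8 + 7.3) = 47.9003
SG_new = 1 + 47.9003/1000

1.0479


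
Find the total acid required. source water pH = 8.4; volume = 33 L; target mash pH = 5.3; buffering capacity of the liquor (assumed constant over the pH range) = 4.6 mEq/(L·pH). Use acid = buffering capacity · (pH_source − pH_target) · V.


acid = 4.6 · (8.4 − 5.3) · 33

470.5800 mEq


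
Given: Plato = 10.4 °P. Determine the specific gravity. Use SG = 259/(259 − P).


SG = 259/(259 − 10.4)

1.0418


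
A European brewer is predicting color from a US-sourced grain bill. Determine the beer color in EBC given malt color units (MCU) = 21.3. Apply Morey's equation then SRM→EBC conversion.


SRM = 1.4922·MCU^0.6859;  EBC = SRM·1.97
SRM = 1.4922·21.3^0.6859 = 12.1608
EBC = 12.1608·1.97

23.9568 EBC


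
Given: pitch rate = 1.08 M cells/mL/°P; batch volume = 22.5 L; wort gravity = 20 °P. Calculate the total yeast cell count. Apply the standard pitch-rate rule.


cells (billions) = rate · V_L · °P
cells = 1.08 · 22.5 · 20

486.0000 billion cells


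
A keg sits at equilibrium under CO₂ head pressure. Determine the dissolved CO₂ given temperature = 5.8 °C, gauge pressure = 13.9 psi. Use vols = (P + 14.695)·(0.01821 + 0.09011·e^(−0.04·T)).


vols = (13.9 + 14.695)·(0.01821 + 0.09011·e^(−0.04·5.8))

2.5639 volumes


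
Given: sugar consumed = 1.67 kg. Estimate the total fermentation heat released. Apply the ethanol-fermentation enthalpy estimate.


Q = m_sugar · 590 kJ/kg
Q = 1.67 · 590

985.3000 kJ


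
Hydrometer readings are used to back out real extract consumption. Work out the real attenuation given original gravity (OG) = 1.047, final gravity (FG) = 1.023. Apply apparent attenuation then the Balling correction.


AA = (OG−FG)/(OG−1)·100;  RA = AA·0.8192
AA = (1.047 − 1.023)/(1.047 − 1)·100 = 51.0638
RA = 51.0638·0.8192

41.8315 %


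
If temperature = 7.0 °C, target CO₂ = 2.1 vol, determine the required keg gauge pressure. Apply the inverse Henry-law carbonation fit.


psi = vols/(0.01821 + 0.09011·e^(−0.04·T)) − 14.695
psi = 2.1/(0.01821 + 0.09011·e^(−0.04·7.0)) − 14.695

9.6349 psi


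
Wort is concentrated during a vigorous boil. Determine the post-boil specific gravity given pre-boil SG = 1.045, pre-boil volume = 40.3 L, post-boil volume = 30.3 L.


SG_post = 1 + (SG_pre − 1)·V_pre/V_post
pts_pre = (1.045 − 1)·1000 = 45.0000
pts_post = 45.0000·40.3/30.3 = 59.8515
SG_post = 1 + 59.8515/1000

1.0599


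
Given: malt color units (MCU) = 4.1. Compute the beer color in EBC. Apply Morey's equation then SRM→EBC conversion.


SRM = 1.4922·MCU^0.6859;  EBC = SRM·1.97
SRM = 1.4922·4.1^0.6859 = 3.9277
EBC = 3.9277·1.97

7.7375 EBC


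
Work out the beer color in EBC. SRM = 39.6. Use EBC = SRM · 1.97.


EBC = 39.6 · 1.97

78.0120 EBC


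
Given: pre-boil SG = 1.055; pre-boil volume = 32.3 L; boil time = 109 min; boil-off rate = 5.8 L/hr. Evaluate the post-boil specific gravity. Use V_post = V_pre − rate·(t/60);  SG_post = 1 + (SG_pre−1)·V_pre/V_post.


V_post = 32.3 − 5.8·(109/60) = 21.7633
SG_post = 1 + (1.055 − 1)·32.3/21.7633

1.0816


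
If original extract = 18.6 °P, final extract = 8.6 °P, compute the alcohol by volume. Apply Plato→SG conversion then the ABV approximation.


SG = 259/(259 − P);  ABV = (OG − FG)·131.25
OG = 259/(259 − 18.6) = 1.0774
FG = 259/(259 − 8.6) = 1.0343
ABV = (1.0774 − 1.0343)·131.25

5.6472 % ABV


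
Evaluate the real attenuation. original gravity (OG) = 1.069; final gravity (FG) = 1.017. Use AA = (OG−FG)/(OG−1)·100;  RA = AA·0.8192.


AA = (1.069 − 1.017)/(1.069 − 1)·100 = 75.3623
RA = 75.3623·0.8192

61.7368 %


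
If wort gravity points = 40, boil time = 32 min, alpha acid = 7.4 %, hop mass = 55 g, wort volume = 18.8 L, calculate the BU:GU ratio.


U = 1.65·0.000125^(GP/1000)·(1−e^(−0.04t))/4.15;  IBU = (α/100)·m·U·1000/V;  BU:GU = IBU/GP
U = 1.65·0.000125^(40/1000)·(1−e^(−0.04·32))/4.15 = 0.2004
IBU = (7.4/100)·55·0.2004·1000/18.8 = 43.3774
BU:GU = 43.3774/40

1.0844


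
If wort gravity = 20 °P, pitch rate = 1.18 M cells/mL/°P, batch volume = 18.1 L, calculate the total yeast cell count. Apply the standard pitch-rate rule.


cells (billions) = rate · V_L · °P
cells = 1.18 · 18.1 · 20

427.1600 billion cells


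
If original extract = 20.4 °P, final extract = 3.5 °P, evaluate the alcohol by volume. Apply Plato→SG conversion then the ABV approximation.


SG = 259/(259 − P);  ABV = (OG − FG)·131.25
OG = 259/(259 − 20.4) = 1.0855
FG = 259/(259 − 3.5) = 1.0137
ABV = (1.0855 − 1.0137)·131.25

9.4238 % ABV


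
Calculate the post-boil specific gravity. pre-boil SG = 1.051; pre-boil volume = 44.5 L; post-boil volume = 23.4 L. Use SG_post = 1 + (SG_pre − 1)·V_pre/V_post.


pts_pre = (1.051 − 1)·1000 = 51.0000
pts_post = 51.0000·44.5/23.4 = 96.9872
SG_post = 1 + 96.9872/1000

1.0970


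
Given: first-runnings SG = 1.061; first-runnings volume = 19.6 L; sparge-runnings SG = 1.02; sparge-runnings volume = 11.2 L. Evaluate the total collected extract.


total = Σ (SG_i − 1)·1000·V_i
first = (1.061 − 1)·1000·19.6 = 1195.6000
sparge = (1.02 − 1)·1000·11.2 = 224.0000
total = 1195.6000 + 224.0000

1419.6000 gravity·L


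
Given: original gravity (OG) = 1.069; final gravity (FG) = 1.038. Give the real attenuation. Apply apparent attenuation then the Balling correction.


AA = (OG−FG)/(OG−1)·100;  RA = AA·0.8192
AA = (1.069 − 1.038)/(1.069 − 1)·100 = 44.9275
RA = 44.9275·0.8192

36.8046 %


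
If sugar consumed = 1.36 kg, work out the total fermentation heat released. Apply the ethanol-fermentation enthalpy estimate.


Q = m_sugar · 590 kJ/kg
Q = 1.36 · 590

802.4000 kJ


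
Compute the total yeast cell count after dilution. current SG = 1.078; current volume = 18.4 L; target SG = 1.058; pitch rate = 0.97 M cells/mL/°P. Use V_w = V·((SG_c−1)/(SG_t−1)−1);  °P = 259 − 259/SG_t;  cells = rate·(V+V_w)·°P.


V_w = 18.4·((1.078−1)/(1.058−1)−1) = 6.3448
V_final = 18.4 + 6.3448 = 24.7448
°P = 259 − 259/1.058 = 14.1985
cells = 0.97·24.7448·14.1985

340.7990 billion cells


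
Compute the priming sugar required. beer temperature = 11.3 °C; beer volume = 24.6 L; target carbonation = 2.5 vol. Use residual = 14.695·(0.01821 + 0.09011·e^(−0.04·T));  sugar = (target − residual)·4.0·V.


residual = 14.695·(0.01821 + 0.09011·e^(−0.04·11.3)) = 1.1102
sugar = (2.5 − 1.1102)·4.0·24.6

136.7529 g


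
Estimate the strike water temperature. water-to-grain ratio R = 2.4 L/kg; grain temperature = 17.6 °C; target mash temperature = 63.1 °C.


T_strike = (0.41/R)·(T_mash − T_grain) + T_mash
T_strike = (0.41/2.4)·(63.1 − 17.6) + 63.1

70.8729 °C


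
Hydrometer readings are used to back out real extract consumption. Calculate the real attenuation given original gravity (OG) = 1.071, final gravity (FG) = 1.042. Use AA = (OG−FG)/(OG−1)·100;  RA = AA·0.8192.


AA = (1.071 − 1.042)/(1.071 − 1)·100 = 40.8451
RA = 40.8451·0.8192

33.4603 %


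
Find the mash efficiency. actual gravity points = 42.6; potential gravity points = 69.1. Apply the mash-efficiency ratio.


efficiency = actual / potential × 100
efficiency = 42.6 / 69.1 × 100

61.6498 %


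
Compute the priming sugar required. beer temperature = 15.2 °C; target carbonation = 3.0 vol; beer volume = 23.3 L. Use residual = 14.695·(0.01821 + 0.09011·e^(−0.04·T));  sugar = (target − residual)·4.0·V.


residual = 14.695·(0.01821 + 0.09011·e^(−0.04·15.2)) = 0.9885
sugar = (3.0 − 0.9885)·4.0·23.3

187.4696 g


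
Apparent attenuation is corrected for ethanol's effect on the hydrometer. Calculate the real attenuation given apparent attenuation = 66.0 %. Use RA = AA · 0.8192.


RA = 66.0 · 0.8192

54.0672 %


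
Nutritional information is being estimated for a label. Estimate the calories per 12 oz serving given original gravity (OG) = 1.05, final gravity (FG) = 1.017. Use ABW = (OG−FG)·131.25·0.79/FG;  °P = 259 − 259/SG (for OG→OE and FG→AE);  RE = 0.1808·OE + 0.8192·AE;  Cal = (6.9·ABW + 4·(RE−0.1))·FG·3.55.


ABW = (1.05 − 1.017)·131.25·0.79/1.017 = 3.3645
OE = 259 − 259/1.05 = 12.3333 °P
AE = 259 − 259/1.017 = 4.3294 °P
RE = 0.1808·12.3333 + 0.8192·4.3294 = 5.7765 °P
Cal = (6.9·3.3645 + 4·(5.7765−0.1))·1.017·3.55

165.7910 kcal


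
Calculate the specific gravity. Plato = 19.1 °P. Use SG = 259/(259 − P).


SG = 259/(259 − 19.1)

1.0796


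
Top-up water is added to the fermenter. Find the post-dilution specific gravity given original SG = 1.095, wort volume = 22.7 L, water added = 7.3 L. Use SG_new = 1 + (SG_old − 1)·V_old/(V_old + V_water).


pts = (1.095 − 1)·1000·22.7/(22.7 + 7.3) = 71.8833
SG_new = 1 + 71.8833/1000

1.0719


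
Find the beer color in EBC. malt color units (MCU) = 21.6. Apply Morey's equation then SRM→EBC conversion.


SRM = 1.4922·MCU^0.6859;  EBC = SRM·1.97
SRM = 1.4922·21.6^0.6859 = 12.2780
EBC = 12.2780·1.97

24.1877 EBC


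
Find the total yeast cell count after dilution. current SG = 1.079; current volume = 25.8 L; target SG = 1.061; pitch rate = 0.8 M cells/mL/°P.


V_w = V·((SG_c−1)/(SG_t−1)−1);  °P = 259 − 259/SG_t;  cells = rate·(V+V_w)·°P
V_w = 25.8·((1.079−1)/(1.061−1)−1) = 7.6131
V_final = 25.8 + 7.6131 = 33.4131
°P = 259 − 259/1.061 = 14.8907
cells = 0.8·33.4131·14.8907

398.0349 billion cells


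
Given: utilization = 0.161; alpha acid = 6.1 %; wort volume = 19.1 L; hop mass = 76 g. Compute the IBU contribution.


IBU = (α/100)·mass·U·1000 / V
IBU = (6.1/100)·76·0.161·1000 / 19.1

39.0783 IBU


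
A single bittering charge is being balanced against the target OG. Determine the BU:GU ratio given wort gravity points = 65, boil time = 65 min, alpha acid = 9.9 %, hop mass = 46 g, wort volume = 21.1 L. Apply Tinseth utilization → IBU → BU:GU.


U = 1.65·0.000125^(GP/1000)·(1−e^(−0.04t))/4.15;  IBU = (α/100)·m·U·1000/V;  BU:GU = IBU/GP
U = 1.65·0.000125^(65/1000)·(1−e^(−0.04·65))/4.15 = 0.2052
IBU = (9.9/100)·46·0.2052·1000/21.1 = 44.2923
BU:GU = 44.2923/65

0.6814


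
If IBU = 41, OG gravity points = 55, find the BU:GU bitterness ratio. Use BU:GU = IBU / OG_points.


BU:GU = 41 / 55

0.7455


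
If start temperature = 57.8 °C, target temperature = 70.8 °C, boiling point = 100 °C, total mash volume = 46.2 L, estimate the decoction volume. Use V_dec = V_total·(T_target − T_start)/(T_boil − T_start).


V_dec = 46.2·(70.8 − 57.8)/(100 − 57.8)

14.2322 L


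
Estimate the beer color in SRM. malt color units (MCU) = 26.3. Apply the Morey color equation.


SRM = 1.4922 · MCU^0.6859
SRM = 1.4922 · 26.3^0.6859

14.0532 SRM


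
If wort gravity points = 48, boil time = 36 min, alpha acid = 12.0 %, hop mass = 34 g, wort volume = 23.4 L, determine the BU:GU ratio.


U = 1.65·0.000125^(GP/1000)·(1−e^(−0.04t))/4.15;  IBU = (α/100)·m·U·1000/V;  BU:GU = IBU/GP
U = 1.65·0.000125^(48/1000)·(1−e^(−0.04·36))/4.15 = 0.1971
IBU = (12.0/100)·34·0.1971·1000/23.4 = 34.3635
BU:GU = 34.3635/48

0.7159


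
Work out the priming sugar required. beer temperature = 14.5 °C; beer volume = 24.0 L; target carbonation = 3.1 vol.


residual = 14.695·(0.01821 + 0.09011·e^(−0.04·T));  sugar = (target − residual)·4.0·V
residual = 14.695·(0.01821 + 0.09011·e^(−0.04·14.5)) = 1.0090
sugar = (3.1 − 1.0090)·4.0·24.0

200.7365 g


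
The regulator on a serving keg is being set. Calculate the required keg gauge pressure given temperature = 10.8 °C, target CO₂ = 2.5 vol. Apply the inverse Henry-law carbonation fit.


psi = vols/(0.01821 + 0.09011·e^(−0.04·T)) − 14.695
psi = 2.5/(0.01821 + 0.09011·e^(−0.04·10.8)) − 14.695

17.8952 psi


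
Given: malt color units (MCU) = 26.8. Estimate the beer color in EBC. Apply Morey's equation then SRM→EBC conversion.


SRM = 1.4922·MCU^0.6859;  EBC = SRM·1.97
SRM = 1.4922·26.8^0.6859 = 14.2359
EBC = 14.2359·1.97

28.0447 EBC


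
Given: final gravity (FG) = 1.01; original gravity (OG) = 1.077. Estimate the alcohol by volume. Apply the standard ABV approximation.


ABV = (OG − FG) · 131.25
ABV = (1.077 − 1.01) · 131.25

8.7937 % ABV


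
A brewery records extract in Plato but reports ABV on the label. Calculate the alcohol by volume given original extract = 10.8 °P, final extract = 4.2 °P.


SG = 259/(259 − P);  ABV = (OG − FG)·131.25
OG = 259/(259 − 10.8) = 1.0435
FG = 259/(259 − 4.2) = 1.0165
ABV = (1.0435 − 1.0165)·131.25

3.5477 % ABV


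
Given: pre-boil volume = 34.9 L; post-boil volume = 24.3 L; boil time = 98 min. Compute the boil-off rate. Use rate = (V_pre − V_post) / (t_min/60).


rate = (34.9 − 24.3) / (98/60)

6.4898 L/hr


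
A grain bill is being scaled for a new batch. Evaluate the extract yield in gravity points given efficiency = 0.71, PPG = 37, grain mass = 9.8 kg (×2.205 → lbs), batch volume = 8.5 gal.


points = lbs × PPG × eff / vol
lbs = 9.8 × 2.205 = 21.6090
points = 21.6090 × 37 × 0.71 / 8.5

66.7845 points


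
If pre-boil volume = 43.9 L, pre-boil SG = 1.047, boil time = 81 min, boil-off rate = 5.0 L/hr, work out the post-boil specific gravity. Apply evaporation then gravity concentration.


V_post = V_pre − rate·(t/60);  SG_post = 1 + (SG_pre−1)·V_pre/V_post
V_post = 43.9 − 5.0·(81/60) = 37.1500
SG_post = 1 + (1.047 − 1)·43.9/37.1500

1.0555


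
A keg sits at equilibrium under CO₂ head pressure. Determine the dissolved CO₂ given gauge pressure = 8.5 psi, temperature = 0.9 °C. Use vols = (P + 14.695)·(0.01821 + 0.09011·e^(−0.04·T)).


vols = (8.5 + 14.695)·(0.01821 + 0.09011·e^(−0.04·0.9))

2.4386 volumes


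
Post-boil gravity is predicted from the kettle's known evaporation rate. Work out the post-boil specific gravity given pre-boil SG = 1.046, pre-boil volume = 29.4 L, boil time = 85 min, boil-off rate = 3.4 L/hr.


V_post = V_pre − rate·(t/60);  SG_post = 1 + (SG_pre−1)·V_pre/V_post
V_post = 29.4 − 3.4·(85/60) = 24.5833
SG_post = 1 + (1.046 − 1)·29.4/24.5833

1.0550


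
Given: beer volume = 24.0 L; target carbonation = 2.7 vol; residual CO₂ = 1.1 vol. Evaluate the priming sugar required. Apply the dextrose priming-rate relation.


sugar = (target − residual)·4.0·V
sugar = (2.7 − 1.1)·4.0·24.0

153.6000 g


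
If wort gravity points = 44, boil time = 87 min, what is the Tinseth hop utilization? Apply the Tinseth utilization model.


U = 1.65·0.000125^(GP/1000) · (1 − e^(−0.04·t))/4.15
bigness = 1.65·0.000125^(44/1000) = 1.1111
boil_factor = (1 − e^(−0.04·87))/4.15 = 0.2335
U = 1.1111 · 0.2335

0.2595


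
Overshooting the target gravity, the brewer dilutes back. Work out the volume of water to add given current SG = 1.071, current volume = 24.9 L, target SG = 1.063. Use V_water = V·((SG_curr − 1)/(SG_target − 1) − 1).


V_water = 24.9·((1.071 − 1)/(1.063 − 1) − 1)

3.1619 L


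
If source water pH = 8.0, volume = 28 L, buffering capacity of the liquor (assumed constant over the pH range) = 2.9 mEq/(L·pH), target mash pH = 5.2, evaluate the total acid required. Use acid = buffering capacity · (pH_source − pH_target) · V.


acid = 2.9 · (8.0 − 5.2) · 28

227.3600 mEq


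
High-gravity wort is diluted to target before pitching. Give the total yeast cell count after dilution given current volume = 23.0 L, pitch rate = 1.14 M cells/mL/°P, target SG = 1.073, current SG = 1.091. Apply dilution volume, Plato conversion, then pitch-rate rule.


V_w = V·((SG_c−1)/(SG_t−1)−1);  °P = 259 − 259/SG_t;  cells = rate·(V+V_w)·°P
V_w = 23.0·((1.091−1)/(1.073−1)−1) = 5.6712
V_final = 23.0 + 5.6712 = 28.6712
°P = 259 − 259/1.073 = 17.6207
cells = 1.14·28.6712·17.6207

575.9359 billion cells


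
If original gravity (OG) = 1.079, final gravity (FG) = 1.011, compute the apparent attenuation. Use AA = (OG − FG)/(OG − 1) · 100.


AA = (1.079 − 1.011)/(1.079 − 1) · 100

86.0759 %


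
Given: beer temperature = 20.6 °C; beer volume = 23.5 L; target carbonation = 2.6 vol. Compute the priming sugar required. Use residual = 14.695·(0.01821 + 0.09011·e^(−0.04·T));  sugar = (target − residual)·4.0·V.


residual = 14.695·(0.01821 + 0.09011·e^(−0.04·20.6)) = 0.8485
sugar = (2.6 − 0.8485)·4.0·23.5

164.6436 g


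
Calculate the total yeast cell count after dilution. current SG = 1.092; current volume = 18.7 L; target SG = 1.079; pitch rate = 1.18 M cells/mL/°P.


V_w = V·((SG_c−1)/(SG_t−1)−1);  °P = 259 − 259/SG_t;  cells = rate·(V+V_w)·°P
V_w = 18.7·((1.092−1)/(1.079−1)−1) = 3.0772
V_final = 18.7 + 3.0772 = 21.7772
°P = 259 − 259/1.079 = 18.9629
cells = 1.18·21.7772·18.9629

487.2925 billion cells


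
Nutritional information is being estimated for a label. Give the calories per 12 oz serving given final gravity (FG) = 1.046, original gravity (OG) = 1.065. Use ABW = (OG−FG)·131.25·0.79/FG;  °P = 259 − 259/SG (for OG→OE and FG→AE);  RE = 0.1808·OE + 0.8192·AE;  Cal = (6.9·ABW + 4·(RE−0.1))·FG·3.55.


ABW = (1.065 − 1.046)·131.25·0.79/1.046 = 1.8834
OE = 259 − 259/1.065 = 15.8075 °P
AE = 259 − 259/1.046 = 11.3901 °P
RE = 0.1808·15.8075 + 0.8192·11.3901 = 12.1887 °P
Cal = (6.9·1.8834 + 4·(12.1887−0.1))·1.046·3.55

227.8131 kcal


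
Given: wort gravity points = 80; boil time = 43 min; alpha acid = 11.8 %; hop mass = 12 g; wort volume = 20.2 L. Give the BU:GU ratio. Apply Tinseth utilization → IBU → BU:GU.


U = 1.65·0.000125^(GP/1000)·(1−e^(−0.04t))/4.15;  IBU = (α/100)·m·U·1000/V;  BU:GU = IBU/GP
U = 1.65·0.000125^(80/1000)·(1−e^(−0.04·43))/4.15 = 0.1590
IBU = (11.8/100)·12·0.1590·1000/20.2 = 11.1483
BU:GU = 11.1483/80

0.1394


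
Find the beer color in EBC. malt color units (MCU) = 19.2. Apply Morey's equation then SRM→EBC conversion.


SRM = 1.4922·MCU^0.6859;  EBC = SRM·1.97
SRM = 1.4922·19.2^0.6859 = 11.3251
EBC = 11.3251·1.97

22.3105 EBC


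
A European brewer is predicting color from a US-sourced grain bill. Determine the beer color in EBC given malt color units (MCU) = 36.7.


SRM = 1.4922·MCU^0.6859;  EBC = SRM·1.97
SRM = 1.4922·36.7^0.6859 = 17.6617
EBC = 17.6617·1.97

34.7935 EBC


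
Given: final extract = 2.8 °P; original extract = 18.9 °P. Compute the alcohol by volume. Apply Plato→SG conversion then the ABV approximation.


SG = 259/(259 − P);  ABV = (OG − FG)·131.25
OG = 259/(259 − 18.9) = 1.0787
FG = 259/(259 − 2.8) = 1.0109
ABV = (1.0787 − 1.0109)·131.25

8.8972 % ABV


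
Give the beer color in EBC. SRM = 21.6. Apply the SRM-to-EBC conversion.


EBC = SRM · 1.97
EBC = 21.6 · 1.97

42.5520 EBC


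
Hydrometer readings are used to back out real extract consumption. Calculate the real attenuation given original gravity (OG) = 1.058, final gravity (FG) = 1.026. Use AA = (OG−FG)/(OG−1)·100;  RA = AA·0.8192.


AA = (1.058 − 1.026)/(1.058 − 1)·100 = 55.1724
RA = 55.1724·0.8192

45.1972 %


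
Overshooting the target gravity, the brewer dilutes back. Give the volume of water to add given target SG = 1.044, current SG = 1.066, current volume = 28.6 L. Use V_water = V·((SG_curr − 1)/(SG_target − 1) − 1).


V_water = 28.6·((1.066 − 1)/(1.044 − 1) − 1)

14.3000 L


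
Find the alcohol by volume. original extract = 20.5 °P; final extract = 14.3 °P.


SG = 259/(259 − P);  ABV = (OG − FG)·131.25
OG = 259/(259 − 20.5) = 1.0860
FG = 259/(259 − 14.3) = 1.0584
ABV = (1.0860 − 1.0584)·131.25

3.6113 % ABV


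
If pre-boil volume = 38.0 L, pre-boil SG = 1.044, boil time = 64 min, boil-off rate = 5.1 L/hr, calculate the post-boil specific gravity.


V_post = V_pre − rate·(t/60);  SG_post = 1 + (SG_pre−1)·V_pre/V_post
V_post = 38.0 − 5.1·(64/60) = 32.5600
SG_post = 1 + (1.044 − 1)·38.0/32.5600

1.0514


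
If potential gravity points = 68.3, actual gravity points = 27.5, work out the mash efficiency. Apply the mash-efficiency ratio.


efficiency = actual / potential × 100
efficiency = 27.5 / 68.3 × 100

40.2635 %


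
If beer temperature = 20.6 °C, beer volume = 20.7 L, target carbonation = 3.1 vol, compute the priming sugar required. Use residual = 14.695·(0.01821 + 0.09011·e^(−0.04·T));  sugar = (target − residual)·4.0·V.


residual = 14.695·(0.01821 + 0.09011·e^(−0.04·20.6)) = 0.8485
sugar = (3.1 − 0.8485)·4.0·20.7

186.4265 g


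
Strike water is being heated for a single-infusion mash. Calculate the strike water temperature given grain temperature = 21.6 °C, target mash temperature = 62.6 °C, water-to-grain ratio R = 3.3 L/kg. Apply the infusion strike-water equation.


T_strike = (0.41/R)·(T_mash − T_grain) + T_mash
T_strike = (0.41/3.3)·(62.6 − 21.6) + 62.6

67.6939 °C


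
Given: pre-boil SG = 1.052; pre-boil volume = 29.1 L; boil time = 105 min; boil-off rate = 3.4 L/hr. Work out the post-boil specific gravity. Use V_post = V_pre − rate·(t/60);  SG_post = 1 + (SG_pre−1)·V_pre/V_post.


V_post = 29.1 − 3.4·(105/60) = 23.1500
SG_post = 1 + (1.052 − 1)·29.1/23.1500

1.0654


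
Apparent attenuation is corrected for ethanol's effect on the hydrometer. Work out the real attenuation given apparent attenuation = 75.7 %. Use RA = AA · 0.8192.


RA = 75.7 · 0.8192

62.0134 %


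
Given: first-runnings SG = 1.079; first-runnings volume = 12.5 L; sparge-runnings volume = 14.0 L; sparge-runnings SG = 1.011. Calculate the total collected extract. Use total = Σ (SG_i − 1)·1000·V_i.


first = (1.079 − 1)·1000·12.5 = 987.5000
sparge = (1.011 − 1)·1000·14.0 = 154.0000
total = 987.5000 + 154.0000

1141.5000 gravity·L


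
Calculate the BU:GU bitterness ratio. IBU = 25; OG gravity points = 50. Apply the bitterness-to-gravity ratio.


BU:GU = IBU / OG_points
BU:GU = 25 / 50

0.5000


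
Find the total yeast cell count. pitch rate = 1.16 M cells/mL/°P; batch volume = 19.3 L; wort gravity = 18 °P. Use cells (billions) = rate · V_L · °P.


cells = 1.16 · 19.3 · 18

402.9840 billion cells


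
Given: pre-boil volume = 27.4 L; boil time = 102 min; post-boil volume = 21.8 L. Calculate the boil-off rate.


rate = (V_pre − V_post) / (t_min/60)
rate = (27.4 − 21.8) / (102/60)

3.2941 L/hr


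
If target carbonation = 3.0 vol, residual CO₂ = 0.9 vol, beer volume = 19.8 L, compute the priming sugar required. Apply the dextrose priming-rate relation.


sugar = (target − residual)·4.0·V
sugar = (3.0 − 0.9)·4.0·19.8

166.3200 g


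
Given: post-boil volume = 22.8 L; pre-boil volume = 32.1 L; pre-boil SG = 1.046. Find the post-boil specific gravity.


SG_post = 1 + (SG_pre − 1)·V_pre/V_post
pts_pre = (1.046 − 1)·1000 = 46.0000
pts_post = 46.0000·32.1/22.8 = 64.7632
SG_post = 1 + 64.7632/1000

1.0648


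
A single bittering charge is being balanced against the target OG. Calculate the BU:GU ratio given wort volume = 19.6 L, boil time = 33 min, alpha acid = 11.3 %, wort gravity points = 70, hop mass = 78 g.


U = 1.65·0.000125^(GP/1000)·(1−e^(−0.04t))/4.15;  IBU = (α/100)·m·U·1000/V;  BU:GU = IBU/GP
U = 1.65·0.000125^(70/1000)·(1−e^(−0.04·33))/4.15 = 0.1553
IBU = (11.3/100)·78·0.1553·1000/19.6 = 69.8490
BU:GU = 69.8490/70

0.9978


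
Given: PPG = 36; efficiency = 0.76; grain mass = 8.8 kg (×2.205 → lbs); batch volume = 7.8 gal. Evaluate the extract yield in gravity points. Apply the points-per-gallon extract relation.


points = lbs × PPG × eff / vol
lbs = 8.8 × 2.205 = 19.4040
points = 19.4040 × 36 × 0.76 / 7.8

68.0633 points


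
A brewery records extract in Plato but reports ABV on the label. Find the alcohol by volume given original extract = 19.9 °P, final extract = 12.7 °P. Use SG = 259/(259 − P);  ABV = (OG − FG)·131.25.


OG = 259/(259 − 19.9) = 1.0832
FG = 259/(259 − 12.7) = 1.0516
ABV = (1.0832 − 1.0516)·131.25

4.1561 % ABV


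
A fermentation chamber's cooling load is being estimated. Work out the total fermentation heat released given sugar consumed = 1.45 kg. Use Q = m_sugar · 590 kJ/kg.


Q = 1.45 · 590

855.5000 kJ


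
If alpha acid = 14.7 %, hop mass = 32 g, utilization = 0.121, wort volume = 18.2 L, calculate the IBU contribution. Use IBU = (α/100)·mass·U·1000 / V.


IBU = (14.7/100)·32·0.121·1000 / 18.2

31.2738 IBU


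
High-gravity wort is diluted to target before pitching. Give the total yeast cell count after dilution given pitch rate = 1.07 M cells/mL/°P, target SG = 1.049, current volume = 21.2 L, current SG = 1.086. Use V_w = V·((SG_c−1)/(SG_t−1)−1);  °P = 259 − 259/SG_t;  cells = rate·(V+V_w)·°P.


V_w = 21.2·((1.086−1)/(1.049−1)−1) = 16.0082
V_final = 21.2 + 16.0082 = 37.2082
°P = 259 − 259/1.049 = 12.0982
cells = 1.07·37.2082·12.0982

481.6620 billion cells


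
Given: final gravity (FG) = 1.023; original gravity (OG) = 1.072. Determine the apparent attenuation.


AA = (OG − FG)/(OG − 1) · 100
AA = (1.072 − 1.023)/(1.072 − 1) · 100

68.0556 %


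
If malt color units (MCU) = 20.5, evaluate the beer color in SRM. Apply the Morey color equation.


SRM = 1.4922 · MCU^0.6859
SRM = 1.4922 · 20.5^0.6859

11.8457 SRM


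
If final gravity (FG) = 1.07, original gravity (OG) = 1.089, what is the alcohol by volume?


ABV = (OG − FG) · 131.25
ABV = (1.089 − 1.07) · 131.25

2.4937 % ABV


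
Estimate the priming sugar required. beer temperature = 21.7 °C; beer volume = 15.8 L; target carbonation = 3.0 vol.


residual = 14.695·(0.01821 + 0.09011·e^(−0.04·T));  sugar = (target − residual)·4.0·V
residual = 14.695·(0.01821 + 0.09011·e^(−0.04·21.7)) = 0.8235
sugar = (3.0 − 0.8235)·4.0·15.8

137.5568 g


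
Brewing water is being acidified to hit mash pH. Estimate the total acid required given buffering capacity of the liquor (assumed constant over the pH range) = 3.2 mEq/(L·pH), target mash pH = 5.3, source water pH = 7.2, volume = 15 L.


acid = buffering capacity · (pH_source − pH_target) · V
acid = 3.2 · (7.2 − 5.3) · 15

91.2000 mEq


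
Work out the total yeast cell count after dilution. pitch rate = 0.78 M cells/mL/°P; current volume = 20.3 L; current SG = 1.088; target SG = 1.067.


V_w = V·((SG_c−1)/(SG_t−1)−1);  °P = 259 − 259/SG_t;  cells = rate·(V+V_w)·°P
V_w = 20.3·((1.088−1)/(1.067−1)−1) = 6.3627
V_final = 20.3 + 6.3627 = 26.6627
°P = 259 − 259/1.067 = 16.2634
cells = 0.78·26.6627·16.2634

338.2273 billion cells


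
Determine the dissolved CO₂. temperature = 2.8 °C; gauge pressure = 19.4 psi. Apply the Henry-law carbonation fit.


vols = (P + 14.695)·(0.01821 + 0.09011·e^(−0.04·T))
vols = (19.4 + 14.695)·(0.01821 + 0.09011·e^(−0.04·2.8))

3.3676 volumes


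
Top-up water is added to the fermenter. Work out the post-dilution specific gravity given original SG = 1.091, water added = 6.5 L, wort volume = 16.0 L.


SG_new = 1 + (SG_old − 1)·V_old/(V_old + V_water)
pts = (1.091 − 1)·1000·16.0/(16.0 + 6.5) = 64.7111
SG_new = 1 + 64.7111/1000

1.0647


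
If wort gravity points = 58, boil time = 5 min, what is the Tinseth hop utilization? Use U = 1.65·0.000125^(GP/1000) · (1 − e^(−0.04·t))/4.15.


bigness = 1.65·0.000125^(58/1000) = 0.9797
boil_factor = (1 − e^(−0.04·5))/4.15 = 0.0437
U = 0.9797 · 0.0437

0.0428


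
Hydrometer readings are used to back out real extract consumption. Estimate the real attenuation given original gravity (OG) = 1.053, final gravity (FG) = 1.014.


AA = (OG−FG)/(OG−1)·100;  RA = AA·0.8192
AA = (1.053 − 1.014)/(1.053 − 1)·100 = 73.5849
RA = 73.5849·0.8192

60.2808 %


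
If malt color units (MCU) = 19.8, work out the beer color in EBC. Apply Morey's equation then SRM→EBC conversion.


SRM = 1.4922·MCU^0.6859;  EBC = SRM·1.97
SRM = 1.4922·19.8^0.6859 = 11.5667
EBC = 11.5667·1.97

22.7864 EBC


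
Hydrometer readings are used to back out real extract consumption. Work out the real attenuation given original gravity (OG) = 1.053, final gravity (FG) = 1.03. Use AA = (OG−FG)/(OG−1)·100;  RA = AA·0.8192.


AA = (1.053 − 1.03)/(1.053 − 1)·100 = 43.3962
RA = 43.3962·0.8192

35.5502 %


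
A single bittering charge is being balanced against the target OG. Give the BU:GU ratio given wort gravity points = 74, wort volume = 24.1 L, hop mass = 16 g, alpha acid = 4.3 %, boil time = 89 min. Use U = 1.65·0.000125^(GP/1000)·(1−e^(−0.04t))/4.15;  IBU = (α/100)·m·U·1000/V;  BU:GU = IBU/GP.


U = 1.65·0.000125^(74/1000)·(1−e^(−0.04·89))/4.15 = 0.1986
IBU = (4.3/100)·16·0.1986·1000/24.1 = 5.6709
BU:GU = 5.6709/74

0.0766


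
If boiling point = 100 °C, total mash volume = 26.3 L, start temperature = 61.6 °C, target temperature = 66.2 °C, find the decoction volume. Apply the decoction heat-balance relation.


V_dec = V_total·(T_target − T_start)/(T_boil − T_start)
V_dec = 26.3·(66.2 − 61.6)/(100 − 61.6)

3.1505 L


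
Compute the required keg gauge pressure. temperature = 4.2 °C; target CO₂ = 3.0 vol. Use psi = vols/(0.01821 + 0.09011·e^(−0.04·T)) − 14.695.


psi = 3.0/(0.01821 + 0.09011·e^(−0.04·4.2)) − 14.695

17.0898 psi


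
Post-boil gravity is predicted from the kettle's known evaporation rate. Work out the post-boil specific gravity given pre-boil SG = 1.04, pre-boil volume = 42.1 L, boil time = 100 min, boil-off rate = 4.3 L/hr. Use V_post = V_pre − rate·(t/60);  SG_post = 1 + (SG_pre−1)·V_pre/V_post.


V_post = 42.1 − 4.3·(100/60) = 34.9333
SG_post = 1 + (1.04 − 1)·42.1/34.9333

1.0482


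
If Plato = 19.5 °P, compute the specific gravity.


SG = 259/(259 − P)
SG = 259/(259 − 19.5)

1.0814


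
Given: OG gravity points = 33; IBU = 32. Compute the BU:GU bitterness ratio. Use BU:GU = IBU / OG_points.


BU:GU = 32 / 33

0.9697


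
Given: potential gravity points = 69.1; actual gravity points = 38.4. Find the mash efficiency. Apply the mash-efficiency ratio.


efficiency = actual / potential × 100
efficiency = 38.4 / 69.1 × 100

55.5716 %


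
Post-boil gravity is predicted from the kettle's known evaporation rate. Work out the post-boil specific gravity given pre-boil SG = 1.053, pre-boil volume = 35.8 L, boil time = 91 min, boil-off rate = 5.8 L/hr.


V_post = V_pre − rate·(t/60);  SG_post = 1 + (SG_pre−1)·V_pre/V_post
V_post = 35.8 − 5.8·(91/60) = 27.0033
SG_post = 1 + (1.053 − 1)·35.8/27.0033

1.0703


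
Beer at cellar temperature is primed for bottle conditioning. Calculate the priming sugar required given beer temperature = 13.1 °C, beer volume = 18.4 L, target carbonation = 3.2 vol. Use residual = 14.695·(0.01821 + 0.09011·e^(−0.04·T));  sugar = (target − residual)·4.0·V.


residual = 14.695·(0.01821 + 0.09011·e^(−0.04·13.1)) = 1.0517
sugar = (3.2 − 1.0517)·4.0·18.4

158.1151 g


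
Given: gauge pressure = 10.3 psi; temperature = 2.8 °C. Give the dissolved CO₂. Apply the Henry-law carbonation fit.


vols = (P + 14.695)·(0.01821 + 0.09011·e^(−0.04·T))
vols = (10.3 + 14.695)·(0.01821 + 0.09011·e^(−0.04·2.8))

2.4688 volumes


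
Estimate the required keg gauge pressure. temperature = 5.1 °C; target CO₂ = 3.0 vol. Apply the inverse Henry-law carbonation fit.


psi = vols/(0.01821 + 0.09011·e^(−0.04·T)) − 14.695
psi = 3.0/(0.01821 + 0.09011·e^(−0.04·5.1)) − 14.695

18.0235 psi


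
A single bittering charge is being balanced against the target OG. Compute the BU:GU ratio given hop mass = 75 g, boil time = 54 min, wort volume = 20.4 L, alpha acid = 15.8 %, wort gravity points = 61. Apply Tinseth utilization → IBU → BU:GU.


U = 1.65·0.000125^(GP/1000)·(1−e^(−0.04t))/4.15;  IBU = (α/100)·m·U·1000/V;  BU:GU = IBU/GP
U = 1.65·0.000125^(61/1000)·(1−e^(−0.04·54))/4.15 = 0.2033
IBU = (15.8/100)·75·0.2033·1000/20.4 = 118.0917
BU:GU = 118.0917/61

1.9359


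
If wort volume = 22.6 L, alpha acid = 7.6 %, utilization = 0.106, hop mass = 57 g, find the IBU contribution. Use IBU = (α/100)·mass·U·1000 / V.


IBU = (7.6/100)·57·0.106·1000 / 22.6

20.3182 IBU


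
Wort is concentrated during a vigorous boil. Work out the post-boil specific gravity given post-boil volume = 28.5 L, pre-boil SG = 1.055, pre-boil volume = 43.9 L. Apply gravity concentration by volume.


SG_post = 1 + (SG_pre − 1)·V_pre/V_post
pts_pre = (1.055 − 1)·1000 = 55.0000
pts_post = 55.0000·43.9/28.5 = 84.7193
SG_post = 1 + 84.7193/1000

1.0847


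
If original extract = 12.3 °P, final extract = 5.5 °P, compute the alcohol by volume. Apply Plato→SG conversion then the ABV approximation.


SG = 259/(259 − P);  ABV = (OG − FG)·131.25
OG = 259/(259 − 12.3) = 1.0499
FG = 259/(259 − 5.5) = 1.0217
ABV = (1.0499 − 1.0217)·131.25

3.6962 % ABV


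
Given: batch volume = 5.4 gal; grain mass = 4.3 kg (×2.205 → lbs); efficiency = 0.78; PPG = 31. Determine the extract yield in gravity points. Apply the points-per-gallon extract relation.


points = lbs × PPG × eff / vol
lbs = 4.3 × 2.205 = 9.4815
points = 9.4815 × 31 × 0.78 / 5.4

42.4561 points


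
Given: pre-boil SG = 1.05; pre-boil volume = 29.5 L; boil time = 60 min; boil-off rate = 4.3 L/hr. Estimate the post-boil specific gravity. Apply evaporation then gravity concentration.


V_post = V_pre − rate·(t/60);  SG_post = 1 + (SG_pre−1)·V_pre/V_post
V_post = 29.5 − 4.3·(60/60) = 25.2000
SG_post = 1 + (1.05 − 1)·29.5/25.2000

1.0585


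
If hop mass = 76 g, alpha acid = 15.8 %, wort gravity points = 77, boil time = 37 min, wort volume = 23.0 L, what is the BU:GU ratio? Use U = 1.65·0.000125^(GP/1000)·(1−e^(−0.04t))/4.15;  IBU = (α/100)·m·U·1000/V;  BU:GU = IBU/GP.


U = 1.65·0.000125^(77/1000)·(1−e^(−0.04·37))/4.15 = 0.1537
IBU = (15.8/100)·76·0.1537·1000/23.0 = 80.2531
BU:GU = 80.2531/77

1.0422


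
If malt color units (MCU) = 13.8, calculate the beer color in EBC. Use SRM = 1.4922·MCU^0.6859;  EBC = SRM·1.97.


SRM = 1.4922·13.8^0.6859 = 9.0296
EBC = 9.0296·1.97

17.7884 EBC


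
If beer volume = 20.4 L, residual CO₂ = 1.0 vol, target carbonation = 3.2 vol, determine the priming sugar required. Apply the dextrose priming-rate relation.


sugar = (target − residual)·4.0·V
sugar = (3.2 − 1.0)·4.0·20.4

179.5200 g


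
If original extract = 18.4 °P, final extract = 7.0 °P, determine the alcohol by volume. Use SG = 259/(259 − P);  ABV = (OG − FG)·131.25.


OG = 259/(259 − 18.4) = 1.0765
FG = 259/(259 − 7.0) = 1.0278
ABV = (1.0765 − 1.0278)·131.25

6.3916 % ABV


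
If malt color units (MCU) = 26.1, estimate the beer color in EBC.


SRM = 1.4922·MCU^0.6859;  EBC = SRM·1.97
SRM = 1.4922·26.1^0.6859 = 13.9798
EBC = 13.9798·1.97

27.5402 EBC


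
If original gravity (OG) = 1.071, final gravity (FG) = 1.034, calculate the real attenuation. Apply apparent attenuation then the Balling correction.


AA = (OG−FG)/(OG−1)·100;  RA = AA·0.8192
AA = (1.071 − 1.034)/(1.071 − 1)·100 = 52.1127
RA = 52.1127·0.8192

42.6907 %


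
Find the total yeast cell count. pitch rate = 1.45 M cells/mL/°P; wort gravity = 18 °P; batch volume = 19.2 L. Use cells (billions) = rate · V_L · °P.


cells = 1.45 · 19.2 · 18

501.1200 billion cells


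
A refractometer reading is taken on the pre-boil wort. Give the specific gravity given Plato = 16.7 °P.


SG = 259/(259 − P)
SG = 259/(259 − 16.7)

1.0689


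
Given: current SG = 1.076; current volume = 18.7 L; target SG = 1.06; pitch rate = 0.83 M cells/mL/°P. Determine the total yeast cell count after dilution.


V_w = V·((SG_c−1)/(SG_t−1)−1);  °P = 259 − 259/SG_t;  cells = rate·(V+V_w)·°P
V_w = 18.7·((1.076−1)/(1.06−1)−1) = 4.9867
V_final = 18.7 + 4.9867 = 23.6867
°P = 259 − 259/1.06 = 14.6604
cells = 0.83·23.6867·14.6604

288.2220 billion cells


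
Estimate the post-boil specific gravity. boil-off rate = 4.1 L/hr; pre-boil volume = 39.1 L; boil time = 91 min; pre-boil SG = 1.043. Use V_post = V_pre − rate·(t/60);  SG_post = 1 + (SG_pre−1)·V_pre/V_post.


V_post = 39.1 − 4.1·(91/60) = 32.8817
SG_post = 1 + (1.043 − 1)·39.1/32.8817

1.0511


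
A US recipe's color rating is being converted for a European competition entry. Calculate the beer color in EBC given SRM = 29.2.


EBC = SRM · 1.97
EBC = 29.2 · 1.97

57.5240 EBC


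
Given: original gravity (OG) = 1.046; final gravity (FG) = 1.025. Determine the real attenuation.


AA = (OG−FG)/(OG−1)·100;  RA = AA·0.8192
AA = (1.046 − 1.025)/(1.046 − 1)·100 = 45.6522
RA = 45.6522·0.8192

37.3983 %


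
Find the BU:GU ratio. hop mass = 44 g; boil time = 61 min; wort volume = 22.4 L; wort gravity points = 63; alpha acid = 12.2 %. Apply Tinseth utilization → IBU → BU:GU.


U = 1.65·0.000125^(GP/1000)·(1−e^(−0.04t))/4.15;  IBU = (α/100)·m·U·1000/V;  BU:GU = IBU/GP
U = 1.65·0.000125^(63/1000)·(1−e^(−0.04·61))/4.15 = 0.2060
IBU = (12.2/100)·44·0.2060·1000/22.4 = 49.3742
BU:GU = 49.3742/63

0.7837
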